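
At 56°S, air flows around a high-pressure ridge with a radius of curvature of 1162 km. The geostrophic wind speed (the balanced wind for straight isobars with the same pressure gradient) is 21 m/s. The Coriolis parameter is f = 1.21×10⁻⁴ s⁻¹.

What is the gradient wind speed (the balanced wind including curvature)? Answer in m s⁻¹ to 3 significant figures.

25.7 m s⁻¹

Around a high, pressure-gradient force acts outward with centrifugal, so Coriolis balances both:
fV = (1/ρ)|∂P/∂n| + V²/R  →  V² − fR·V + fR·V_g = 0
With fR = 1.21×10⁻⁴ × 1162×10³ m = 141 m/s:
V = [fR − √((fR)² − 4 fR V_g)]/2 = [141 − √(141² − 4×141×21)]/2 = 25.7 m/s
Supergeostrophic (V > V_g = 21 m/s), as expected around a high.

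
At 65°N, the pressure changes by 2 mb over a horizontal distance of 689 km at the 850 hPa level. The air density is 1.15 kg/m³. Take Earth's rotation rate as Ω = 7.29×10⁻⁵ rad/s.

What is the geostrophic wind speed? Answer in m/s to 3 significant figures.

Coriolis parameter at 65°N:
f = 2Ω sin φ = 2 × 7.29×10⁻⁵ × sin 65° = 1.32×10⁻⁴ s⁻¹
Pressure gradient: |∂P/∂n| = 200 Pa / 689000 m = 2.90×10⁻⁴ Pa/m
Geostrophic balance (pressure-gradient force = Coriolis force):
V_g = (1/(fρ)) |∂P/∂n| = 2.90×10⁻⁴ / (1.32×10⁻⁴ × 1.15) = 1.91 m/s

1.91 m/s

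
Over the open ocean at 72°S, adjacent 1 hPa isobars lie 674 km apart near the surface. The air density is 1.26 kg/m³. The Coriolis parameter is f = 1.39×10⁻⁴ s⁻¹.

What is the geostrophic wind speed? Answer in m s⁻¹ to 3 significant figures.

0.847 m s⁻¹

Pressure gradient: |∂P/∂n| = 100 Pa / 674000 m = 1.48×10⁻⁴ Pa/m
Geostrophic balance (pressure-gradient force = Coriolis force):
V_g = (1/(fρ)) |∂P/∂n| = 1.48×10⁻⁴ / (1.39×10⁻⁴ × 1.26) = 0.847 m/s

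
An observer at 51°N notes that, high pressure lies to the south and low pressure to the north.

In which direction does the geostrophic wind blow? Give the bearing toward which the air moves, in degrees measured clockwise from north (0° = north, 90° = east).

The pressure-gradient force points toward the north (bearing 000°).
Geostrophic balance: in the Northern Hemisphere the Coriolis force deflects motion to the right, so the geostrophic wind blows 90° to the right of the pressure-gradient force (low pressure on the left).
Rotating 000° by 90° clockwise gives 090° — the wind blows toward the east.

090°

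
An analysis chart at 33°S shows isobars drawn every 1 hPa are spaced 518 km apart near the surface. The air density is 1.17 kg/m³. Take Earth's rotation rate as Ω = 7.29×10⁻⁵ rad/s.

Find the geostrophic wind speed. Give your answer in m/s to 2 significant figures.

Coriolis parameter at 33°S:
f = 2Ω sin φ = 2 × 7.29×10⁻⁵ × sin 33° = 7.94×10⁻⁵ s⁻¹
Pressure gradient: |∂P/∂n| = 100 Pa / 518000 m = 1.93×10⁻⁴ Pa/m
Geostrophic balance (pressure-gradient force = Coriolis force):
V_g = (1/(fρ)) |∂P/∂n| = 1.93×10⁻⁴ / (7.94×10⁻⁵ × 1.17) = 2.08 m/s

2.1 m/s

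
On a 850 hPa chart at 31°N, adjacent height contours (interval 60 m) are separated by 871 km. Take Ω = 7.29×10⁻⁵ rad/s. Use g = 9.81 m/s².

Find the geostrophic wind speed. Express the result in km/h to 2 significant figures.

32 km/h

Coriolis parameter at 31°N:
f = 2Ω sin φ = 2 × 7.29×10⁻⁵ × sin 31° = 7.51×10⁻⁵ s⁻¹
Height gradient: |∂Z/∂n| = 60 m / 871000 m = 6.89×10⁻⁵
On a pressure surface, geostrophic balance gives V_g = (g/f)|∂Z/∂n|:
V_g = 9.81 × 6.89×10⁻⁵ / 7.51×10⁻⁵ = 9.00 m/s
Converting: 9.00 m/s × 3.6 = 32 km/h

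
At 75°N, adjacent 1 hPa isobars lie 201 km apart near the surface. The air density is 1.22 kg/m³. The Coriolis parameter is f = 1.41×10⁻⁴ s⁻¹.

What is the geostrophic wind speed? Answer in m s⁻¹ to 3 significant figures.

Pressure gradient: |∂P/∂n| = 100 Pa / 201000 m = 4.98×10⁻⁴ Pa/m
Geostrophic balance (pressure-gradient force = Coriolis force):
V_g = (1/(fρ)) |∂P/∂n| = 4.98×10⁻⁴ / (1.41×10⁻⁴ × 1.22) = 2.89 m/s

2.89 m s⁻¹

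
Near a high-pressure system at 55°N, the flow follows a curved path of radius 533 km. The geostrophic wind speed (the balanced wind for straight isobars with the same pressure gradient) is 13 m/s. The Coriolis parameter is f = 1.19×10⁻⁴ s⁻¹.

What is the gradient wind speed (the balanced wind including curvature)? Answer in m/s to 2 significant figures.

Around a high, pressure-gradient force acts outward with centrifugal, so Coriolis balances both:
fV = (1/ρ)|∂P/∂n| + V²/R  →  V² − fR·V + fR·V_g = 0
With fR = 1.19×10⁻⁴ × 533×10³ m = 63.4 m/s:
V = [fR − √((fR)² − 4 fR V_g)]/2 = [63.4 − √(63.4² − 4×63.4×13)]/2 = 18.3 m/s
Supergeostrophic (V > V_g = 13 m/s), as expected around a high.

18 m/s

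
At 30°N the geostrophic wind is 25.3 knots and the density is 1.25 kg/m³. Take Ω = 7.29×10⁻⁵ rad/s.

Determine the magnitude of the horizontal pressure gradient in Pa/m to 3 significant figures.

1.19×10⁻³ Pa/m

Coriolis parameter at 30°N:
f = 2Ω sin φ = 2 × 7.29×10⁻⁵ × sin 30° = 7.29×10⁻⁵ s⁻¹
Wind speed in SI: 25.3 knots = 13.0 m/s
Geostrophic balance rearranged: |∂P/∂n| = f ρ V_g
|∂P/∂n| = 7.29×10⁻⁵ × 1.25 × 13.0 = 1.19×10⁻³ Pa/m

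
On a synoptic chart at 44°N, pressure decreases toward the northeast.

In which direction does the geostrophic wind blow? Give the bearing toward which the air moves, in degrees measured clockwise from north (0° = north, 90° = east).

The pressure-gradient force points toward the northeast (bearing 045°).
Geostrophic balance: in the Northern Hemisphere the Coriolis force deflects motion to the right, so the geostrophic wind blows 90° to the right of the pressure-gradient force (low pressure on the left).
Rotating 045° by 90° clockwise gives 135° — the wind blows toward the southeast.

135°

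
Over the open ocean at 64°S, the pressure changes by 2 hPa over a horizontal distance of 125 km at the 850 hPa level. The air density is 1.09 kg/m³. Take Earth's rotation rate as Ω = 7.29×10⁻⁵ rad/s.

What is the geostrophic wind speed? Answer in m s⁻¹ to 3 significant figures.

11.2 m s⁻¹

Coriolis parameter at 64°S:
f = 2Ω sin φ = 2 × 7.29×10⁻⁵ × sin 64° = 1.31×10⁻⁴ s⁻¹
Pressure gradient: |∂P/∂n| = 200 Pa / 125000 m = 1.60×10⁻³ Pa/m
Geostrophic balance (pressure-gradient force = Coriolis force):
V_g = (1/(fρ)) |∂P/∂n| = 1.60×10⁻³ / (1.31×10⁻⁴ × 1.09) = 11.2 m/s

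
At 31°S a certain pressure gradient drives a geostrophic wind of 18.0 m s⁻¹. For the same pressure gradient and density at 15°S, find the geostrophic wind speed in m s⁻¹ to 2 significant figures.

With the same pressure gradient and density, V_g ∝ 1/f ∝ 1/sin φ.
V₂ = V₁ · sin φ₁ / sin φ₂ = 18.0 × sin 31° / sin 15°
V₂ = 18.0 × 0.5150/0.2588 = 36 m s⁻¹

36 m s⁻¹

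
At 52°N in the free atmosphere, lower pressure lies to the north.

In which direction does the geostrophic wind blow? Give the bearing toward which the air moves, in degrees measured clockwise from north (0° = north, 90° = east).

The pressure-gradient force points toward the north (bearing 000°).
Geostrophic balance: in the Northern Hemisphere the Coriolis force deflects motion to the right, so the geostrophic wind blows 90° to the right of the pressure-gradient force (low pressure on the left).
Rotating 000° by 90° clockwise gives 090° — the wind blows toward the east.

090°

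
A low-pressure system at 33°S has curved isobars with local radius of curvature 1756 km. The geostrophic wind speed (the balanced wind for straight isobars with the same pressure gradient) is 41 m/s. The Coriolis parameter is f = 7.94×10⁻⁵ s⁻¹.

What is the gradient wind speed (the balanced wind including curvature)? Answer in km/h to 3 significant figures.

Around a low, centrifugal force acts outward with Coriolis, so pressure-gradient force balances both:
(1/ρ)|∂P/∂n| = fV + V²/R  →  V² + fR·V − fR·V_g = 0
With fR = 7.94×10⁻⁵ × 1756×10³ m = 139 m/s:
V = [−fR + √((fR)² + 4 fR V_g)]/2 = [−139 + √(139² + 4×139×41)]/2 = 33.1 m/s
Subgeostrophic (V < V_g = 41 m/s), as expected around a low.
Converting: 33.1 m/s × 3.6 = 119 km/h

119 km/h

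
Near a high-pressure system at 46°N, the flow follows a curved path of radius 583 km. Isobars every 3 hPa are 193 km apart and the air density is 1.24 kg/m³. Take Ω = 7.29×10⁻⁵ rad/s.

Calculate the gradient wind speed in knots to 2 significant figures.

Coriolis parameter at 46°N:
f = 2Ω sin φ = 2 × 7.29×10⁻⁵ × sin 46° = 1.05×10⁻⁴ s⁻¹
Pressure gradient: |∂P/∂n| = 300 Pa / 193000 m = 1.55×10⁻³ Pa/m
Geostrophic speed: V_g = |∂P/∂n|/(fρ) = 1.55×10⁻³/(1.05×10⁻⁴ × 1.24) = 12.0 m/s
Around a high, pressure-gradient force acts outward with centrifugal, so Coriolis balances both:
fV = (1/ρ)|∂P/∂n| + V²/R  →  V² − fR·V + fR·V_g = 0
With fR = 1.05×10⁻⁴ × 583×10³ m = 61.1 m/s:
V = [fR − √((fR)² − 4 fR V_g)]/2 = [61.1 − √(61.1² − 4×61.1×12)]/2 = 16.3 m/s
Supergeostrophic (V > V_g = 12 m/s), as expected around a high.
Converting: 16.3 m/s × 1.944 = 32 knots

32 knots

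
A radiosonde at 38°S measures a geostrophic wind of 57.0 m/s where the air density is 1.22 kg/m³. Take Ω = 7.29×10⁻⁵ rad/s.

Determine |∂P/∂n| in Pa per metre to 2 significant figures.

6.2×10⁻³ Pa/m

Coriolis parameter at 38°S:
f = 2Ω sin φ = 2 × 7.29×10⁻⁵ × sin 38° = 8.98×10⁻⁵ s⁻¹
Geostrophic balance rearranged: |∂P/∂n| = f ρ V_g
|∂P/∂n| = 8.98×10⁻⁵ × 1.22 × 57.0 = 6.24×10⁻³ Pa/m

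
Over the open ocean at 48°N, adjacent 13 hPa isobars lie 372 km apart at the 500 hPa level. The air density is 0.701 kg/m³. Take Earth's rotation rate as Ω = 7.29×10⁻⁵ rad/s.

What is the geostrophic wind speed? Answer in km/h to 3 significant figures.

Coriolis parameter at 48°N:
f = 2Ω sin φ = 2 × 7.29×10⁻⁵ × sin 48° = 1.08×10⁻⁴ s⁻¹
Pressure gradient: |∂P/∂n| = 1300 Pa / 372000 m = 3.49×10⁻³ Pa/m
Geostrophic balance (pressure-gradient force = Coriolis force):
V_g = (1/(fρ)) |∂P/∂n| = 3.49×10⁻³ / (1.08×10⁻⁴ × 0.701) = 46.0 m/s
Converting: 46.0 m/s × 3.6 = 166 km/h

166 km/h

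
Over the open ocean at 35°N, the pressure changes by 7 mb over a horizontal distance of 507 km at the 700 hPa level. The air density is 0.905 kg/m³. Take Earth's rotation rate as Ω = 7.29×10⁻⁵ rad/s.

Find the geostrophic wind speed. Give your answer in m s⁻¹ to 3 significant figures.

Coriolis parameter at 35°N:
f = 2Ω sin φ = 2 × 7.29×10⁻⁵ × sin 35° = 8.36×10⁻⁵ s⁻¹
Pressure gradient: |∂P/∂n| = 700 Pa / 507000 m = 1.38×10⁻³ Pa/m
Geostrophic balance (pressure-gradient force = Coriolis force):
V_g = (1/(fρ)) |∂P/∂n| = 1.38×10⁻³ / (8.36×10⁻⁵ × 0.905) = 18.2 m/s

18.2 m s⁻¹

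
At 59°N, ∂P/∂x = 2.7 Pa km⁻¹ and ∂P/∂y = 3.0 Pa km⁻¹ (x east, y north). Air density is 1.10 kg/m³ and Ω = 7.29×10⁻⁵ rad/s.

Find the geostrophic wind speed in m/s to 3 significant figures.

Coriolis parameter at 59°N:
f = 2Ω sin φ = 2 × 7.29×10⁻⁵ × sin 59° = 1.25×10⁻⁴ s⁻¹
Component geostrophic relations (x east, y north):
u_g = −(1/(fρ)) ∂P/∂y,  v_g = (1/(fρ)) ∂P/∂x
u_g = −(3.0×10⁻³)/(1.25×10⁻⁴ × 1.10) = −21.8 m/s;  v_g = (2.7×10⁻³)/(1.25×10⁻⁴ × 1.10) = 19.6 m/s
|V_g| = √(u_g² + v_g²) = 29.4 m/s

29.4 m/s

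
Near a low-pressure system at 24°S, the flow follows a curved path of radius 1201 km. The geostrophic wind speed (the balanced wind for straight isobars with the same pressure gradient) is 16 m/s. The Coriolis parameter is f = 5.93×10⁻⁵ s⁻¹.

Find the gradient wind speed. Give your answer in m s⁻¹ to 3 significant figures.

Around a low, centrifugal force acts outward with Coriolis, so pressure-gradient force balances both:
(1/ρ)|∂P/∂n| = fV + V²/R  →  V² + fR·V − fR·V_g = 0
With fR = 5.93×10⁻⁵ × 1201×10³ m = 71.2 m/s:
V = [−fR + √((fR)² + 4 fR V_g)]/2 = [−71.2 + √(71.2² + 4×71.2×16)]/2 = 13.5 m/s
Subgeostrophic (V < V_g = 16 m/s), as expected around a low.

13.5 m s⁻¹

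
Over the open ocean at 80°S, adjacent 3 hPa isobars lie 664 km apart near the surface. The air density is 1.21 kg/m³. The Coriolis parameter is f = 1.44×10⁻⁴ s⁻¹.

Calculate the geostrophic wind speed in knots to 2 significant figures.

5.0 knots

Pressure gradient: |∂P/∂n| = 300 Pa / 664000 m = 4.52×10⁻⁴ Pa/m
Geostrophic balance (pressure-gradient force = Coriolis force):
V_g = (1/(fρ)) |∂P/∂n| = 4.52×10⁻⁴ / (1.44×10⁻⁴ × 1.21) = 2.59 m/s
Converting: 2.59 m/s × 1.944 = 5.0 knots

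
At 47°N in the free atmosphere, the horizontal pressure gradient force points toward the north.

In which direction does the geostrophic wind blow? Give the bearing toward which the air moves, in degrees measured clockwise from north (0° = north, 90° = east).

090°

The pressure-gradient force points toward the north (bearing 000°).
Geostrophic balance: in the Northern Hemisphere the Coriolis force deflects motion to the right, so the geostrophic wind blows 90° to the right of the pressure-gradient force (low pressure on the left).
Rotating 000° by 90° clockwise gives 090° — the wind blows toward the east.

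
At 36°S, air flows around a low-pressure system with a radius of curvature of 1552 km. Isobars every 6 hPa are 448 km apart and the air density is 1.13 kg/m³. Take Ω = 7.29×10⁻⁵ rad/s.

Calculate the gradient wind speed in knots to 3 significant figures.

24.6 knots

Coriolis parameter at 36°S:
f = 2Ω sin φ = 2 × 7.29×10⁻⁵ × sin 36° = 8.57×10⁻⁵ s⁻¹
Pressure gradient: |∂P/∂n| = 600 Pa / 448000 m = 1.34×10⁻³ Pa/m
Geostrophic speed: V_g = |∂P/∂n|/(fρ) = 1.34×10⁻³/(8.57×10⁻⁵ × 1.13) = 13.8 m/s
Around a low, centrifugal force acts outward with Coriolis, so pressure-gradient force balances both:
(1/ρ)|∂P/∂n| = fV + V²/R  →  V² + fR·V − fR·V_g = 0
With fR = 8.57×10⁻⁵ × 1552×10³ m = 133 m/s:
V = [−fR + √((fR)² + 4 fR V_g)]/2 = [−133 + √(133² + 4×133×13.8)]/2 = 12.6 m/s
Subgeostrophic (V < V_g = 13.8 m/s), as expected around a low.
Converting: 12.6 m/s × 1.944 = 24.6 knots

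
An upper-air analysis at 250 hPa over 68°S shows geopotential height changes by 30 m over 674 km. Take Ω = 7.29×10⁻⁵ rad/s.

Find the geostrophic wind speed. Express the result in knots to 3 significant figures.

Coriolis parameter at 68°S:
f = 2Ω sin φ = 2 × 7.29×10⁻⁵ × sin 68° = 1.35×10⁻⁴ s⁻¹
Height gradient: |∂Z/∂n| = 30 m / 674000 m = 4.45×10⁻⁵
On a pressure surface, geostrophic balance gives V_g = (g/f)|∂Z/∂n|:
V_g = 9.81 × 4.45×10⁻⁵ / 1.35×10⁻⁴ = 3.23 m/s
Converting: 3.23 m/s × 1.944 = 6.28 knots

6.28 knots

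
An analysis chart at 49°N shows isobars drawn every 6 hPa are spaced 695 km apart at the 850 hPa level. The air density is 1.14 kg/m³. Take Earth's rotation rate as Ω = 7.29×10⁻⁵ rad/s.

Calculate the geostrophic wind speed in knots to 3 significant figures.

13.4 knots

Coriolis parameter at 49°N:
f = 2Ω sin φ = 2 × 7.29×10⁻⁵ × sin 49° = 1.10×10⁻⁴ s⁻¹
Pressure gradient: |∂P/∂n| = 600 Pa / 695000 m = 8.63×10⁻⁴ Pa/m
Geostrophic balance (pressure-gradient force = Coriolis force):
V_g = (1/(fρ)) |∂P/∂n| = 8.63×10⁻⁴ / (1.10×10⁻⁴ × 1.14) = 6.88 m/s
Converting: 6.88 m/s × 1.944 = 13.4 knots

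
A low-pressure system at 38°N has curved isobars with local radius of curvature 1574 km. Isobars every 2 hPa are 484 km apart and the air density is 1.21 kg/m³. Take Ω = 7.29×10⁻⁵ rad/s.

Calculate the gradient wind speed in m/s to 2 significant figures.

Coriolis parameter at 38°N:
f = 2Ω sin φ = 2 × 7.29×10⁻⁵ × sin 38° = 8.98×10⁻⁵ s⁻¹
Pressure gradient: |∂P/∂n| = 200 Pa / 484000 m = 4.13×10⁻⁴ Pa/m
Geostrophic speed: V_g = |∂P/∂n|/(fρ) = 4.13×10⁻⁴/(8.98×10⁻⁵ × 1.21) = 3.80 m/s
Around a low, centrifugal force acts outward with Coriolis, so pressure-gradient force balances both:
(1/ρ)|∂P/∂n| = fV + V²/R  →  V² + fR·V − fR·V_g = 0
With fR = 8.98×10⁻⁵ × 1574×10³ m = 141 m/s:
V = [−fR + √((fR)² + 4 fR V_g)]/2 = [−141 + √(141² + 4×141×3.8)]/2 = 3.71 m/s
Subgeostrophic (V < V_g = 3.8 m/s), as expected around a low.

3.7 m/s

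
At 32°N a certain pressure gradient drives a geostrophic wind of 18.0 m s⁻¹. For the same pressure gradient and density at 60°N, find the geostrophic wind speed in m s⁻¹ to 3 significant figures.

11.0 m s⁻¹

With the same pressure gradient and density, V_g ∝ 1/f ∝ 1/sin φ.
V₂ = V₁ · sin φ₁ / sin φ₂ = 18.0 × sin 32° / sin 60°
V₂ = 18.0 × 0.5299/0.8660 = 11.0 m s⁻¹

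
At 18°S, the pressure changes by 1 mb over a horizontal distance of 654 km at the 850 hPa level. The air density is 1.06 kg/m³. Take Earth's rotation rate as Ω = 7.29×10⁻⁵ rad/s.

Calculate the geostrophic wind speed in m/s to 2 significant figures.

Coriolis parameter at 18°S:
f = 2Ω sin φ = 2 × 7.29×10⁻⁵ × sin 18° = 4.51×10⁻⁵ s⁻¹
Pressure gradient: |∂P/∂n| = 100 Pa / 654000 m = 1.53×10⁻⁴ Pa/m
Geostrophic balance (pressure-gradient force = Coriolis force):
V_g = (1/(fρ)) |∂P/∂n| = 1.53×10⁻⁴ / (4.51×10⁻⁵ × 1.06) = 3.20 m/s

3.2 m/s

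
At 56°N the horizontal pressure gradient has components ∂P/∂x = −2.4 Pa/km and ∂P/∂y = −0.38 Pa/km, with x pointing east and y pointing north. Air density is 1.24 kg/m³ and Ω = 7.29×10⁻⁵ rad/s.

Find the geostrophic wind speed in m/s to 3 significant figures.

Coriolis parameter at 56°N:
f = 2Ω sin φ = 2 × 7.29×10⁻⁵ × sin 56° = 1.21×10⁻⁴ s⁻¹
Component geostrophic relations (x east, y north):
u_g = −(1/(fρ)) ∂P/∂y,  v_g = (1/(fρ)) ∂P/∂x
u_g = −(−0.38×10⁻³)/(1.21×10⁻⁴ × 1.24) = 2.54 m/s;  v_g = (−2.4×10⁻³)/(1.21×10⁻⁴ × 1.24) = −16.0 m/s
|V_g| = √(u_g² + v_g²) = 16.2 m/s

16.2 m/s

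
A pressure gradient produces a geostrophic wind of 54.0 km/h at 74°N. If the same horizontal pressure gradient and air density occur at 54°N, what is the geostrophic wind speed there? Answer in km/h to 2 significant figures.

64 km/h

With the same pressure gradient and density, V_g ∝ 1/f ∝ 1/sin φ.
V₂ = V₁ · sin φ₁ / sin φ₂ = 54.0 × sin 74° / sin 54°
V₂ = 54.0 × 0.9613/0.8090 = 64 km/h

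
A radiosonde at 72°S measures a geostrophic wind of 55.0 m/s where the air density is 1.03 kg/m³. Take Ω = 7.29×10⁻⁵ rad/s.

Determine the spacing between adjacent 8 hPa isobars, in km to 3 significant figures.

102 km

Coriolis parameter at 72°S:
f = 2Ω sin φ = 2 × 7.29×10⁻⁵ × sin 72° = 1.39×10⁻⁴ s⁻¹
Geostrophic balance rearranged: |∂P/∂n| = f ρ V_g
|∂P/∂n| = 1.39×10⁻⁴ × 1.03 × 55.0 = 7.86×10⁻³ Pa/m
Isobar spacing: Δn = ΔP/|∂P/∂n| = 800 Pa / 7.86×10⁻³ Pa/m = 101842 m ≈ 102 km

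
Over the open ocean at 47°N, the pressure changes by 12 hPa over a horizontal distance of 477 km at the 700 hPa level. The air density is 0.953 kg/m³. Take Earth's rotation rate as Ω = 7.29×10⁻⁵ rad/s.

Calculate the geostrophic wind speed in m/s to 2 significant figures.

25 m/s

Coriolis parameter at 47°N:
f = 2Ω sin φ = 2 × 7.29×10⁻⁵ × sin 47° = 1.07×10⁻⁴ s⁻¹
Pressure gradient: |∂P/∂n| = 1200 Pa / 477000 m = 2.52×10⁻³ Pa/m
Geostrophic balance (pressure-gradient force = Coriolis force):
V_g = (1/(fρ)) |∂P/∂n| = 2.52×10⁻³ / (1.07×10⁻⁴ × 0.953) = 24.8 m/s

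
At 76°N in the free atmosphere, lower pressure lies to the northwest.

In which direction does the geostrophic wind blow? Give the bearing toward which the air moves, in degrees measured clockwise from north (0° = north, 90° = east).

The pressure-gradient force points toward the northwest (bearing 315°).
Geostrophic balance: in the Northern Hemisphere the Coriolis force deflects motion to the right, so the geostrophic wind blows 90° to the right of the pressure-gradient force (low pressure on the left).
Rotating 315° by 90° clockwise gives 045° — the wind blows toward the northeast.

045°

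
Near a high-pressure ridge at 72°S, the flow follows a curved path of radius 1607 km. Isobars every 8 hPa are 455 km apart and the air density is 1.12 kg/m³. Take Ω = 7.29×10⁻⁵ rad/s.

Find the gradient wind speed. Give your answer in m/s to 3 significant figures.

Coriolis parameter at 72°S:
f = 2Ω sin φ = 2 × 7.29×10⁻⁵ × sin 72° = 1.39×10⁻⁴ s⁻¹
Pressure gradient: |∂P/∂n| = 800 Pa / 455000 m = 1.76×10⁻³ Pa/m
Geostrophic speed: V_g = |∂P/∂n|/(fρ) = 1.76×10⁻³/(1.39×10⁻⁴ × 1.12) = 11.3 m/s
Around a high, pressure-gradient force acts outward with centrifugal, so Coriolis balances both:
fV = (1/ρ)|∂P/∂n| + V²/R  →  V² − fR·V + fR·V_g = 0
With fR = 1.39×10⁻⁴ × 1607×10³ m = 223 m/s:
V = [fR − √((fR)² − 4 fR V_g)]/2 = [223 − √(223² − 4×223×11.3)]/2 = 12 m/s
Supergeostrophic (V > V_g = 11.3 m/s), as expected around a high.

12.0 m/s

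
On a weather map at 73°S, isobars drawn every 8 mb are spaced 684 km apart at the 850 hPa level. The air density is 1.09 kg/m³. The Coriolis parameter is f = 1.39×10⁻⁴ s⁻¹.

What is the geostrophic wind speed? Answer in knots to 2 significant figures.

15 knots

Pressure gradient: |∂P/∂n| = 800 Pa / 684000 m = 1.17×10⁻³ Pa/m
Geostrophic balance (pressure-gradient force = Coriolis force):
V_g = (1/(fρ)) |∂P/∂n| = 1.17×10⁻³ / (1.39×10⁻⁴ × 1.09) = 7.72 m/s
Converting: 7.72 m/s × 1.944 = 15 knots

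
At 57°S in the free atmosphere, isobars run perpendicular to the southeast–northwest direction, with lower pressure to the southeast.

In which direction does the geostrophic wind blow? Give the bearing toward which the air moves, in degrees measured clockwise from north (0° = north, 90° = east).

045°

The pressure-gradient force points toward the southeast (bearing 135°).
Geostrophic balance: in the Southern Hemisphere the Coriolis force deflects motion to the left, so the geostrophic wind blows 90° to the left of the pressure-gradient force (low pressure on the right).
Rotating 135° by 90° counterclockwise gives 045° — the wind blows toward the northeast.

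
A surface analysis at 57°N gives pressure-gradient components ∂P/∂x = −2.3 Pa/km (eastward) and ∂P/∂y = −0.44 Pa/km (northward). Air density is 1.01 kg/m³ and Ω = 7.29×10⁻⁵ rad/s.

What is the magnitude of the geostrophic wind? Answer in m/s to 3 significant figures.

Coriolis parameter at 57°N:
f = 2Ω sin φ = 2 × 7.29×10⁻⁵ × sin 57° = 1.22×10⁻⁴ s⁻¹
Component geostrophic relations (x east, y north):
u_g = −(1/(fρ)) ∂P/∂y,  v_g = (1/(fρ)) ∂P/∂x
u_g = −(−0.44×10⁻³)/(1.22×10⁻⁴ × 1.01) = 3.56 m/s;  v_g = (−2.3×10⁻³)/(1.22×10⁻⁴ × 1.01) = −18.6 m/s
|V_g| = √(u_g² + v_g²) = 19.0 m/s

19.0 m/s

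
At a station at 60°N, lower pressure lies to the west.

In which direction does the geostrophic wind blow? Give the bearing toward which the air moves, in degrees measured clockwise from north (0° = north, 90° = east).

The pressure-gradient force points toward the west (bearing 270°).
Geostrophic balance: in the Northern Hemisphere the Coriolis force deflects motion to the right, so the geostrophic wind blows 90° to the right of the pressure-gradient force (low pressure on the left).
Rotating 270° by 90° clockwise gives 000° — the wind blows toward the north.

000°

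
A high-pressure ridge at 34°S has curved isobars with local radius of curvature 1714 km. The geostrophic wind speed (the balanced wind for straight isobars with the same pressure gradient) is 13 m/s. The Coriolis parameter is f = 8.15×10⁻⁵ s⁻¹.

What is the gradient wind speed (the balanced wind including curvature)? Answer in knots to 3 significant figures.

Around a high, pressure-gradient force acts outward with centrifugal, so Coriolis balances both:
fV = (1/ρ)|∂P/∂n| + V²/R  →  V² − fR·V + fR·V_g = 0
With fR = 8.15×10⁻⁵ × 1714×10³ m = 140 m/s:
V = [fR − √((fR)² − 4 fR V_g)]/2 = [140 − √(140² − 4×140×13)]/2 = 14.5 m/s
Supergeostrophic (V > V_g = 13 m/s), as expected around a high.
Converting: 14.5 m/s × 1.944 = 28.2 knots

28.2 knots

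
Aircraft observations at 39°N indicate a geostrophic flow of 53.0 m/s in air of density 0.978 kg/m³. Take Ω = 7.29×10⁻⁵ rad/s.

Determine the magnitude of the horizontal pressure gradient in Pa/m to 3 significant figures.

4.76×10⁻³ Pa/m

Coriolis parameter at 39°N:
f = 2Ω sin φ = 2 × 7.29×10⁻⁵ × sin 39° = 9.18×10⁻⁵ s⁻¹
Geostrophic balance rearranged: |∂P/∂n| = f ρ V_g
|∂P/∂n| = 9.18×10⁻⁵ × 0.978 × 53.0 = 4.76×10⁻³ Pa/m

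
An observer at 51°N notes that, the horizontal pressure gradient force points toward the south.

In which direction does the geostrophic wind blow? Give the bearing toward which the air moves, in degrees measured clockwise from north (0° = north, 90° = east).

The pressure-gradient force points toward the south (bearing 180°).
Geostrophic balance: in the Northern Hemisphere the Coriolis force deflects motion to the right, so the geostrophic wind blows 90° to the right of the pressure-gradient force (low pressure on the left).
Rotating 180° by 90° clockwise gives 270° — the wind blows toward the west.

270°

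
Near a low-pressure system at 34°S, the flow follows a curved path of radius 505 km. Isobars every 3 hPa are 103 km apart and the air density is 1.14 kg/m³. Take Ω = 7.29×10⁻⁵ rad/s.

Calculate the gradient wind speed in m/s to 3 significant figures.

Coriolis parameter at 34°S:
f = 2Ω sin φ = 2 × 7.29×10⁻⁵ × sin 34° = 8.15×10⁻⁵ s⁻¹
Pressure gradient: |∂P/∂n| = 300 Pa / 103000 m = 2.91×10⁻³ Pa/m
Geostrophic speed: V_g = |∂P/∂n|/(fρ) = 2.91×10⁻³/(8.15×10⁻⁵ × 1.14) = 31.3 m/s
Around a low, centrifugal force acts outward with Coriolis, so pressure-gradient force balances both:
(1/ρ)|∂P/∂n| = fV + V²/R  →  V² + fR·V − fR·V_g = 0
With fR = 8.15×10⁻⁵ × 505×10³ m = 41.2 m/s:
V = [−fR + √((fR)² + 4 fR V_g)]/2 = [−41.2 + √(41.2² + 4×41.2×31.3)]/2 = 20.8 m/s
Subgeostrophic (V < V_g = 31.3 m/s), as expected around a low.

20.8 m/s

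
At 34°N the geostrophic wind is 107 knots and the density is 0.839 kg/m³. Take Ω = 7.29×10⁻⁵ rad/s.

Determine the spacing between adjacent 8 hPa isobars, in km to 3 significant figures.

Coriolis parameter at 34°N:
f = 2Ω sin φ = 2 × 7.29×10⁻⁵ × sin 34° = 8.15×10⁻⁵ s⁻¹
Wind speed in SI: 107 knots = 55.0 m/s
Geostrophic balance rearranged: |∂P/∂n| = f ρ V_g
|∂P/∂n| = 8.15×10⁻⁵ × 0.839 × 55.0 = 3.77×10⁻³ Pa/m
Isobar spacing: Δn = ΔP/|∂P/∂n| = 800 Pa / 3.77×10⁻³ Pa/m = 212465 m ≈ 212 km

212 km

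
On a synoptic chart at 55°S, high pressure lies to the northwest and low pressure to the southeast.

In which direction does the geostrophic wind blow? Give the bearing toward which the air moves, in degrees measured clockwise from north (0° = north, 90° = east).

The pressure-gradient force points toward the southeast (bearing 135°).
Geostrophic balance: in the Southern Hemisphere the Coriolis force deflects motion to the left, so the geostrophic wind blows 90° to the left of the pressure-gradient force (low pressure on the right).
Rotating 135° by 90° counterclockwise gives 045° — the wind blows toward the northeast.

045°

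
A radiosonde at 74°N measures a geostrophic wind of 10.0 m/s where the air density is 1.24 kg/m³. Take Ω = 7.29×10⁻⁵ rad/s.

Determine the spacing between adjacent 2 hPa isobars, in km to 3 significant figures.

115 km

Coriolis parameter at 74°N:
f = 2Ω sin φ = 2 × 7.29×10⁻⁵ × sin 74° = 1.40×10⁻⁴ s⁻¹
Geostrophic balance rearranged: |∂P/∂n| = f ρ V_g
|∂P/∂n| = 1.40×10⁻⁴ × 1.24 × 10.0 = 1.74×10⁻³ Pa/m
Isobar spacing: Δn = ΔP/|∂P/∂n| = 200 Pa / 1.74×10⁻³ Pa/m = 115082 m ≈ 115 km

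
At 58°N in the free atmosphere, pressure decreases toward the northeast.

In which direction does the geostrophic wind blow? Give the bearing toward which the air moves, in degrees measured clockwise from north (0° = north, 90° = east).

The pressure-gradient force points toward the northeast (bearing 045°).
Geostrophic balance: in the Northern Hemisphere the Coriolis force deflects motion to the right, so the geostrophic wind blows 90° to the right of the pressure-gradient force (low pressure on the left).
Rotating 045° by 90° clockwise gives 135° — the wind blows toward the southeast.

135°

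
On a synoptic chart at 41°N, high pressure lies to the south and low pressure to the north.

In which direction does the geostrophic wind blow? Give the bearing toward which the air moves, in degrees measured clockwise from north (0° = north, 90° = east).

The pressure-gradient force points toward the north (bearing 000°).
Geostrophic balance: in the Northern Hemisphere the Coriolis force deflects motion to the right, so the geostrophic wind blows 90° to the right of the pressure-gradient force (low pressure on the left).
Rotating 000° by 90° clockwise gives 090° — the wind blows toward the east.

090°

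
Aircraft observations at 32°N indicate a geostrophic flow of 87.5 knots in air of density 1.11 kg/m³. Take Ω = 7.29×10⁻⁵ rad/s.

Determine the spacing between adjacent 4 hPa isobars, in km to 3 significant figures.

Coriolis parameter at 32°N:
f = 2Ω sin φ = 2 × 7.29×10⁻⁵ × sin 32° = 7.73×10⁻⁵ s⁻¹
Wind speed in SI: 87.5 knots = 45.0 m/s
Geostrophic balance rearranged: |∂P/∂n| = f ρ V_g
|∂P/∂n| = 7.73×10⁻⁵ × 1.11 × 45.0 = 3.86×10⁻³ Pa/m
Isobar spacing: Δn = ΔP/|∂P/∂n| = 400 Pa / 3.86×10⁻³ Pa/m = 103615 m ≈ 104 km

104 km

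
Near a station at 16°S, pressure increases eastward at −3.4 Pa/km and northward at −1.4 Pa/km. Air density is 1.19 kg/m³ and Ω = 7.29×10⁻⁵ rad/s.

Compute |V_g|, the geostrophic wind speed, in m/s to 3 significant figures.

76.9 m/s

Coriolis parameter at 16°S:
f = 2Ω sin φ = 2 × 7.29×10⁻⁵ × sin 16° = 4.02×10⁻⁵ s⁻¹
In the Southern Hemisphere f is negative: f = −4.02×10⁻⁵ s⁻¹.
Component geostrophic relations (x east, y north):
u_g = −(1/(fρ)) ∂P/∂y,  v_g = (1/(fρ)) ∂P/∂x
u_g = −(−1.4×10⁻³)/(−4.02×10⁻⁵ × 1.19) = −29.3 m/s;  v_g = (−3.4×10⁻³)/(−4.02×10⁻⁵ × 1.19) = 71.1 m/s
|V_g| = √(u_g² + v_g²) = 76.9 m/s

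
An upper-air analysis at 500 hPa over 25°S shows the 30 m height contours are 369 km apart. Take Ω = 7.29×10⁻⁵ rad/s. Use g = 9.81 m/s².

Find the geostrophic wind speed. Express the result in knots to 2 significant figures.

25 knots

Coriolis parameter at 25°S:
f = 2Ω sin φ = 2 × 7.29×10⁻⁵ × sin 25° = 6.16×10⁻⁵ s⁻¹
Height gradient: |∂Z/∂n| = 30 m / 369000 m = 8.13×10⁻⁵
On a pressure surface, geostrophic balance gives V_g = (g/f)|∂Z/∂n|:
V_g = 9.81 × 8.13×10⁻⁵ / 6.16×10⁻⁵ = 12.9 m/s
Converting: 12.9 m/s × 1.944 = 25 knots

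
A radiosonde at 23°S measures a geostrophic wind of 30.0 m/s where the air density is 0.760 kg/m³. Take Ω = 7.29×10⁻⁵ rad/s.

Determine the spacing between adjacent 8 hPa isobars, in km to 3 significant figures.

616 km

Coriolis parameter at 23°S:
f = 2Ω sin φ = 2 × 7.29×10⁻⁵ × sin 23° = 5.70×10⁻⁵ s⁻¹
Geostrophic balance rearranged: |∂P/∂n| = f ρ V_g
|∂P/∂n| = 5.70×10⁻⁵ × 0.760 × 30.0 = 1.30×10⁻³ Pa/m
Isobar spacing: Δn = ΔP/|∂P/∂n| = 800 Pa / 1.30×10⁻³ Pa/m = 615913 m ≈ 616 km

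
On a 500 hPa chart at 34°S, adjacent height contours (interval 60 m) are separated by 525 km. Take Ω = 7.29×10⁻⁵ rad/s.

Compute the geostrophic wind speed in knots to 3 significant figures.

Coriolis parameter at 34°S:
f = 2Ω sin φ = 2 × 7.29×10⁻⁵ × sin 34° = 8.15×10⁻⁵ s⁻¹
Height gradient: |∂Z/∂n| = 60 m / 525000 m = 1.14×10⁻⁴
On a pressure surface, geostrophic balance gives V_g = (g/f)|∂Z/∂n|:
V_g = 9.81 × 1.14×10⁻⁴ / 8.15×10⁻⁵ = 13.8 m/s
Converting: 13.8 m/s × 1.944 = 26.7 knots

26.7 knots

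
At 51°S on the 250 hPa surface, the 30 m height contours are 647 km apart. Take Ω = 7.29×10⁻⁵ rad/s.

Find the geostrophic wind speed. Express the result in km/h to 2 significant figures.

14 km/h

Coriolis parameter at 51°S:
f = 2Ω sin φ = 2 × 7.29×10⁻⁵ × sin 51° = 1.13×10⁻⁴ s⁻¹
Height gradient: |∂Z/∂n| = 30 m / 647000 m = 4.64×10⁻⁵
On a pressure surface, geostrophic balance gives V_g = (g/f)|∂Z/∂n|:
V_g = 9.81 × 4.64×10⁻⁵ / 1.13×10⁻⁴ = 4.01 m/s
Converting: 4.01 m/s × 3.6 = 14 km/h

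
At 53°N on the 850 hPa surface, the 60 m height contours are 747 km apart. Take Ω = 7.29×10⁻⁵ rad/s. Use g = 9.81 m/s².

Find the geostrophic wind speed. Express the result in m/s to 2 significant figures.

Coriolis parameter at 53°N:
f = 2Ω sin φ = 2 × 7.29×10⁻⁵ × sin 53° = 1.16×10⁻⁴ s⁻¹
Height gradient: |∂Z/∂n| = 60 m / 747000 m = 8.03×10⁻⁵
On a pressure surface, geostrophic balance gives V_g = (g/f)|∂Z/∂n|:
V_g = 9.81 × 8.03×10⁻⁵ / 1.16×10⁻⁴ = 6.77 m/s

6.8 m/s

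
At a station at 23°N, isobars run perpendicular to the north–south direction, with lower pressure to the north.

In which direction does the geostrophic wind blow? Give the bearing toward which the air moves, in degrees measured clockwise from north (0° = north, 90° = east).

The pressure-gradient force points toward the north (bearing 000°).
Geostrophic balance: in the Northern Hemisphere the Coriolis force deflects motion to the right, so the geostrophic wind blows 90° to the right of the pressure-gradient force (low pressure on the left).
Rotating 000° by 90° clockwise gives 090° — the wind blows toward the east.

090°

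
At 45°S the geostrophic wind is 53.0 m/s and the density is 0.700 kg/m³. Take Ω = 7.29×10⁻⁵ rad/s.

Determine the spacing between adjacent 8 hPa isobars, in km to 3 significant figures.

209 km

Coriolis parameter at 45°S:
f = 2Ω sin φ = 2 × 7.29×10⁻⁵ × sin 45° = 1.03×10⁻⁴ s⁻¹
Geostrophic balance rearranged: |∂P/∂n| = f ρ V_g
|∂P/∂n| = 1.03×10⁻⁴ × 0.700 × 53.0 = 3.82×10⁻³ Pa/m
Isobar spacing: Δn = ΔP/|∂P/∂n| = 800 Pa / 3.82×10⁻³ Pa/m = 209158 m ≈ 209 km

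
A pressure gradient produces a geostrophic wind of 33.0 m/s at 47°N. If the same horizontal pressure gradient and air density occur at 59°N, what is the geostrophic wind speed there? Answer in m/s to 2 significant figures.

28 m/s

With the same pressure gradient and density, V_g ∝ 1/f ∝ 1/sin φ.
V₂ = V₁ · sin φ₁ / sin φ₂ = 33.0 × sin 47° / sin 59°
V₂ = 33.0 × 0.7314/0.8572 = 28 m/s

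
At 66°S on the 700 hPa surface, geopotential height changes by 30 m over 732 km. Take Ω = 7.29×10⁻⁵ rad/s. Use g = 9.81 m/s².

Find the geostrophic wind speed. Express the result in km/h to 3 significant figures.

Coriolis parameter at 66°S:
f = 2Ω sin φ = 2 × 7.29×10⁻⁵ × sin 66° = 1.33×10⁻⁴ s⁻¹
Height gradient: |∂Z/∂n| = 30 m / 732000 m = 4.10×10⁻⁵
On a pressure surface, geostrophic balance gives V_g = (g/f)|∂Z/∂n|:
V_g = 9.81 × 4.10×10⁻⁵ / 1.33×10⁻⁴ = 3.02 m/s
Converting: 3.02 m/s × 3.6 = 10.9 km/h

10.9 km/h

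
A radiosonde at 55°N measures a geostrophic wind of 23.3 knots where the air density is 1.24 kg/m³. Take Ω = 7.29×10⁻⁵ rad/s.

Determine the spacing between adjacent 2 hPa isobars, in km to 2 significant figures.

Coriolis parameter at 55°N:
f = 2Ω sin φ = 2 × 7.29×10⁻⁵ × sin 55° = 1.19×10⁻⁴ s⁻¹
Wind speed in SI: 23.3 knots = 12.0 m/s
Geostrophic balance rearranged: |∂P/∂n| = f ρ V_g
|∂P/∂n| = 1.19×10⁻⁴ × 1.24 × 12.0 = 1.78×10⁻³ Pa/m
Isobar spacing: Δn = ΔP/|∂P/∂n| = 200 Pa / 1.78×10⁻³ Pa/m = 112666 m ≈ 110 km

110 km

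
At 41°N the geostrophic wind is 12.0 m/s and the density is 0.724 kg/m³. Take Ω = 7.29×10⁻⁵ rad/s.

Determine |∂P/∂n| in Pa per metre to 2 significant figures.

Coriolis parameter at 41°N:
f = 2Ω sin φ = 2 × 7.29×10⁻⁵ × sin 41° = 9.57×10⁻⁵ s⁻¹
Geostrophic balance rearranged: |∂P/∂n| = f ρ V_g
|∂P/∂n| = 9.57×10⁻⁵ × 0.724 × 12.0 = 8.31×10⁻⁴ Pa/m

8.3×10⁻⁴ Pa/m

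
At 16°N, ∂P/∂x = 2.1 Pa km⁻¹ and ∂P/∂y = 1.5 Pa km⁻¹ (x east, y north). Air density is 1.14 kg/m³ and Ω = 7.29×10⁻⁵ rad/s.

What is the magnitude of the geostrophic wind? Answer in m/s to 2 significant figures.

Coriolis parameter at 16°N:
f = 2Ω sin φ = 2 × 7.29×10⁻⁵ × sin 16° = 4.02×10⁻⁵ s⁻¹
Component geostrophic relations (x east, y north):
u_g = −(1/(fρ)) ∂P/∂y,  v_g = (1/(fρ)) ∂P/∂x
u_g = −(1.5×10⁻³)/(4.02×10⁻⁵ × 1.14) = −32.7 m/s;  v_g = (2.1×10⁻³)/(4.02×10⁻⁵ × 1.14) = 45.8 m/s
|V_g| = √(u_g² + v_g²) = 56.3 m/s

56 m/s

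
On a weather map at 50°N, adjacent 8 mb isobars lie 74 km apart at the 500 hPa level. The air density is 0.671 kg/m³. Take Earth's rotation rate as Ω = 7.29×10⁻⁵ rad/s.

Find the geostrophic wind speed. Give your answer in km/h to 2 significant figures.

Coriolis parameter at 50°N:
f = 2Ω sin φ = 2 × 7.29×10⁻⁵ × sin 50° = 1.12×10⁻⁴ s⁻¹
Pressure gradient: |∂P/∂n| = 800 Pa / 74000 m = 1.08×10⁻² Pa/m
Geostrophic balance (pressure-gradient force = Coriolis force):
V_g = (1/(fρ)) |∂P/∂n| = 1.08×10⁻² / (1.12×10⁻⁴ × 0.671) = 144 m/s
Converting: 144 m/s × 3.6 = 520 km/h

520 km/h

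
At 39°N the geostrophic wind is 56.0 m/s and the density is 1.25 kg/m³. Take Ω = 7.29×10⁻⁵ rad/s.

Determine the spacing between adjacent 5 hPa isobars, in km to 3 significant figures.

77.8 km

Coriolis parameter at 39°N:
f = 2Ω sin φ = 2 × 7.29×10⁻⁵ × sin 39° = 9.18×10⁻⁵ s⁻¹
Geostrophic balance rearranged: |∂P/∂n| = f ρ V_g
|∂P/∂n| = 9.18×10⁻⁵ × 1.25 × 56.0 = 6.42×10⁻³ Pa/m
Isobar spacing: Δn = ΔP/|∂P/∂n| = 500 Pa / 6.42×10⁻³ Pa/m = 77847 m ≈ 77.8 km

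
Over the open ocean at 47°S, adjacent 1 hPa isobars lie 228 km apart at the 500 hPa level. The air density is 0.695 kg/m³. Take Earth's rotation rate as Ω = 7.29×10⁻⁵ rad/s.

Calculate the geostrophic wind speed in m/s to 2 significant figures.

Coriolis parameter at 47°S:
f = 2Ω sin φ = 2 × 7.29×10⁻⁵ × sin 47° = 1.07×10⁻⁴ s⁻¹
Pressure gradient: |∂P/∂n| = 100 Pa / 228000 m = 4.39×10⁻⁴ Pa/m
Geostrophic balance (pressure-gradient force = Coriolis force):
V_g = (1/(fρ)) |∂P/∂n| = 4.39×10⁻⁴ / (1.07×10⁻⁴ × 0.695) = 5.92 m/s

5.9 m/s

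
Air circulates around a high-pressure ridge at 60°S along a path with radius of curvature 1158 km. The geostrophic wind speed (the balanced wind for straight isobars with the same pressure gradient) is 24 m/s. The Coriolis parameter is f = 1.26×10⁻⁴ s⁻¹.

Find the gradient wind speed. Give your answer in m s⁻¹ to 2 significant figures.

30 m s⁻¹

Around a high, pressure-gradient force acts outward with centrifugal, so Coriolis balances both:
fV = (1/ρ)|∂P/∂n| + V²/R  →  V² − fR·V + fR·V_g = 0
With fR = 1.26×10⁻⁴ × 1158×10³ m = 146 m/s:
V = [fR − √((fR)² − 4 fR V_g)]/2 = [146 − √(146² − 4×146×24)]/2 = 30.3 m/s
Supergeostrophic (V > V_g = 24 m/s), as expected around a high.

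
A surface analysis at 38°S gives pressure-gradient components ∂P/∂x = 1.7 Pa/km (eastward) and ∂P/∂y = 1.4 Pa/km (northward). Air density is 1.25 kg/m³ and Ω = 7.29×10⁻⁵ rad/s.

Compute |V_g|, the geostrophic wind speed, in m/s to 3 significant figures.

Coriolis parameter at 38°S:
f = 2Ω sin φ = 2 × 7.29×10⁻⁵ × sin 38° = 8.98×10⁻⁵ s⁻¹
In the Southern Hemisphere f is negative: f = −8.98×10⁻⁵ s⁻¹.
Component geostrophic relations (x east, y north):
u_g = −(1/(fρ)) ∂P/∂y,  v_g = (1/(fρ)) ∂P/∂x
u_g = −(1.4×10⁻³)/(−8.98×10⁻⁵ × 1.25) = 12.5 m/s;  v_g = (1.7×10⁻³)/(−8.98×10⁻⁵ × 1.25) = −15.2 m/s
|V_g| = √(u_g² + v_g²) = 19.6 m/s

19.6 m/s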